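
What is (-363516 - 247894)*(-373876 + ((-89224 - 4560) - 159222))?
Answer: 383281923620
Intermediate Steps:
(-363516 - 247894)*(-373876 + ((-89224 - 4560) - 159222)) = -611410*(-373876 + (-93784 - 159222)) = -611410*(-373876 - 253006) = -611410*(-626882) = 383281923620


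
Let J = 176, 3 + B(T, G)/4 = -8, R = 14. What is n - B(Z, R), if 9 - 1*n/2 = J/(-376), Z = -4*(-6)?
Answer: 2958/47 ≈ 62.936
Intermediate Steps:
Z = 24
B(T, G) = -44 (B(T, G) = -12 + 4*(-8) = -12 - 32 = -44)
n = 890/47 (n = 18 - 352/(-376) = 18 - 352*(-1)/376 = 18 - 2*(-22/47) = 18 + 44/47 = 890/47 ≈ 18.936)
n - B(Z, R) = 890/47 - 1*(-44) = 890/47 + 44 = 2958/47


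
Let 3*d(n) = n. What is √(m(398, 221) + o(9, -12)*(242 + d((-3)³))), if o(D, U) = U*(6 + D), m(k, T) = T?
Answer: I*√41719 ≈ 204.25*I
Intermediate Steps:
d(n) = n/3
√(m(398, 221) + o(9, -12)*(242 + d((-3)³))) = √(221 + (-12*(6 + 9))*(242 + (⅓)*(-3)³)) = √(221 + (-12*15)*(242 + (⅓)*(-27))) = √(221 - 180*(242 - 9)) = √(221 - 180*233) = √(221 - 41940) = √(-41719) = I*√41719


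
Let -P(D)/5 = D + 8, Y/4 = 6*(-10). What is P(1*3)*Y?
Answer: 13200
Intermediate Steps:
Y = -240 (Y = 4*(6*(-10)) = 4*(-60) = -240)
P(D) = -40 - 5*D (P(D) = -5*(D + 8) = -5*(8 + D) = -40 - 5*D)
P(1*3)*Y = (-40 - 5*3)*(-240) = (-40 - 15)*(-240) = -55*(-240) = 13200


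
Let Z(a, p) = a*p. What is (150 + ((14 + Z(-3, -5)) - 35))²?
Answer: 20736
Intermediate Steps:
(150 + ((14 + Z(-3, -5)) - 35))² = (150 + ((14 - 3*(-5)) - 35))² = (150 + ((14 + 15) - 35))² = (150 + (29 - 35))² = (150 - 6)² = 144² = 20736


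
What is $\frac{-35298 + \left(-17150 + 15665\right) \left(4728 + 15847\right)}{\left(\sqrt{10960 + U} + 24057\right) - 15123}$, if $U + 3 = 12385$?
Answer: $- \frac{136641835791}{39896507} + \frac{30589173 \sqrt{23342}}{79793014} \approx -3366.3$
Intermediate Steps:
$U = 12382$ ($U = -3 + 12385 = 12382$)
$\frac{-35298 + \left(-17150 + 15665\right) \left(4728 + 15847\right)}{\left(\sqrt{10960 + U} + 24057\right) - 15123} = \frac{-35298 + \left(-17150 + 15665\right) \left(4728 + 15847\right)}{\left(\sqrt{10960 + 12382} + 24057\right) - 15123} = \frac{-35298 - 30553875}{\left(\sqrt{23342} + 24057\right) - 15123} = \frac{-35298 - 30553875}{\left(24057 + \sqrt{23342}\right) - 15123} = - \frac{30589173}{8934 + \sqrt{23342}}$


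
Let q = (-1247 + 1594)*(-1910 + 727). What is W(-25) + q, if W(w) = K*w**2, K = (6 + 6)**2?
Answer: -320501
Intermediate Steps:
K = 144 (K = 12**2 = 144)
q = -410501 (q = 347*(-1183) = -410501)
W(w) = 144*w**2
W(-25) + q = 144*(-25)**2 - 410501 = 144*625 - 410501 = 90000 - 410501 = -320501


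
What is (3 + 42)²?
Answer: 2025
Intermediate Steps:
(3 + 42)² = 45² = 2025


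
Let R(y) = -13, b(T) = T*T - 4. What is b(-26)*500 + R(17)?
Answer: 335987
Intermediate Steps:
b(T) = -4 + T² (b(T) = T² - 4 = -4 + T²)
b(-26)*500 + R(17) = (-4 + (-26)²)*500 - 13 = (-4 + 676)*500 - 13 = 672*500 - 13 = 336000 - 13 = 335987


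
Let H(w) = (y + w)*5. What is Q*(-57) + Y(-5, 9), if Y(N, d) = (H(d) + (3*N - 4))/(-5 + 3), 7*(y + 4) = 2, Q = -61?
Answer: 24313/7 ≈ 3473.3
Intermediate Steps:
y = -26/7 (y = -4 + (1/7)*2 = -4 + 2/7 = -26/7 ≈ -3.7143)
H(w) = -130/7 + 5*w (H(w) = (-26/7 + w)*5 = -130/7 + 5*w)
Y(N, d) = 79/7 - 5*d/2 - 3*N/2 (Y(N, d) = ((-130/7 + 5*d) + (3*N - 4))/(-5 + 3) = ((-130/7 + 5*d) + (-4 + 3*N))/(-2) = (-158/7 + 3*N + 5*d)*(-1/2) = 79/7 - 5*d/2 - 3*N/2)
Q*(-57) + Y(-5, 9) = -61*(-57) + (79/7 - 5/2*9 - 3/2*(-5)) = 3477 + (79/7 - 45/2 + 15/2) = 3477 - 26/7 = 24313/7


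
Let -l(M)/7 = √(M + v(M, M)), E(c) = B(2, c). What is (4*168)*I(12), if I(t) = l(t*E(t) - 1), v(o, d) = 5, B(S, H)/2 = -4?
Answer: -9408*I*√23 ≈ -45119.0*I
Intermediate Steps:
B(S, H) = -8 (B(S, H) = 2*(-4) = -8)
E(c) = -8
l(M) = -7*√(5 + M) (l(M) = -7*√(M + 5) = -7*√(5 + M))
I(t) = -7*√(4 - 8*t) (I(t) = -7*√(5 + (t*(-8) - 1)) = -7*√(5 + (-8*t - 1)) = -7*√(5 + (-1 - 8*t)) = -7*√(4 - 8*t))
(4*168)*I(12) = (4*168)*(-14*√(1 - 2*12)) = 672*(-14*√(1 - 24)) = 672*(-14*I*√23) = -9408*I*√23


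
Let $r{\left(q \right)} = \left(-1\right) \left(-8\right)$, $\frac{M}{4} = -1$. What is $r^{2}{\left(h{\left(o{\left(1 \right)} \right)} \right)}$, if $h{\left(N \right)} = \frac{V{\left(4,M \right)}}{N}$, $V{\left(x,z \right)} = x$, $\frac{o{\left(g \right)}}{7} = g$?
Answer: $64$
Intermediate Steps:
$M = -4$ ($M = 4 \left(-1\right) = -4$)
$o{\left(g \right)} = 7 g$
$h{\left(N \right)} = \frac{4}{N}$
$r{\left(q \right)} = 8$
$r^{2}{\left(h{\left(o{\left(1 \right)} \right)} \right)} = 8^{2} = 64$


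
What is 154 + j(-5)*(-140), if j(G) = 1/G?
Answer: 182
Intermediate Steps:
j(G) = 1/G
154 + j(-5)*(-140) = 154 - 140/(-5) = 154 - ⅕*(-140) = 154 + 28 = 182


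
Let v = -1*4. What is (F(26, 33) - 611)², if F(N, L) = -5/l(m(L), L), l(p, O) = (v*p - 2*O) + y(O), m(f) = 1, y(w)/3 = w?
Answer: 314140176/841 ≈ 3.7353e+5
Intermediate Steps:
y(w) = 3*w
v = -4
l(p, O) = O - 4*p (l(p, O) = (-4*p - 2*O) + 3*O = O - 4*p)
F(N, L) = -5/(-4 + L) (F(N, L) = -5/(L - 4*1) = -5/(L - 4) = -5/(-4 + L))
(F(26, 33) - 611)² = (-5/(-4 + 33) - 611)² = (-5/29 - 611)² = (-17724/29)² = 314140176/841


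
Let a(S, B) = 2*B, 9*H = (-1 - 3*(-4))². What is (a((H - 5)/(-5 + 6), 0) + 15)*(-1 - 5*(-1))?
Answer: 60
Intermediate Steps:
H = 121/9 (H = (-1 - 3*(-4))²/9 = (-1 + 12)²/9 = (⅑)*11² = (⅑)*121 = 121/9 ≈ 13.444)
(a((H - 5)/(-5 + 6), 0) + 15)*(-1 - 5*(-1)) = (2*0 + 15)*(-1 - 5*(-1)) = (0 + 15)*(-1 + 5) = 15*4 = 60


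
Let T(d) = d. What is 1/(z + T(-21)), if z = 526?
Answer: 1/505 ≈ 0.0019802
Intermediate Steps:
1/(z + T(-21)) = 1/(526 - 21) = 1/505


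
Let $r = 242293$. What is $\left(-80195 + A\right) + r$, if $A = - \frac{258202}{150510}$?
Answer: $\frac{12198555889}{75255} \approx 1.621 \cdot 10^{5}$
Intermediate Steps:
$A = - \frac{129101}{75255}$ ($A = - \frac{258202}{150510} = \left(-1\right) \frac{129101}{75255} = - \frac{129101}{75255} \approx -1.7155$)
$\left(-80195 + A\right) + r = \left(-80195 - \frac{129101}{75255}\right) + 242293 = - \frac{6035203826}{75255} + 242293 = \frac{12198555889}{75255}$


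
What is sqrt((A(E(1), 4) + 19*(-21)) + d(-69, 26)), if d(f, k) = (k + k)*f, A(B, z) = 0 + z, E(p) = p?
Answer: I*sqrt(3983) ≈ 63.111*I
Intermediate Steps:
A(B, z) = z
d(f, k) = 2*f*k (d(f, k) = (2*k)*f = 2*f*k)
sqrt((A(E(1), 4) + 19*(-21)) + d(-69, 26)) = sqrt((4 + 19*(-21)) + 2*(-69)*26) = sqrt((4 - 399) - 3588) = sqrt(-395 - 3588) = sqrt(-3983) = I*sqrt(3983)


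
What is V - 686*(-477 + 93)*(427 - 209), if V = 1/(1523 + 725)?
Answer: 129094619137/2248 ≈ 5.7426e+7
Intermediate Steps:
V = 1/2248 ≈ 0.00044484
V - 686*(-477 + 93)*(427 - 209) = 1/2248 - 686*(-477 + 93)*(427 - 209) = 1/2248 - (-263424)*218 = 1/2248 - 686*(-83712) = 1/2248 + 57426432 = 129094619137/2248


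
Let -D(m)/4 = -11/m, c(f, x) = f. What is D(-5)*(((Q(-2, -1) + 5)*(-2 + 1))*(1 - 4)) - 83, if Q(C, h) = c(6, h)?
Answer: -1867/5 ≈ -373.40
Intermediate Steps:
Q(C, h) = 6
D(m) = 44/m (D(m) = -(-44)/m = 44/m)
D(-5)*(((Q(-2, -1) + 5)*(-2 + 1))*(1 - 4)) - 83 = (44/(-5))*(((6 + 5)*(-2 + 1))*(1 - 4)) - 83 = (44*(-⅕))*((11*(-1))*(-3)) - 83 = -(-484)*(-3)/5 - 83 = -44/5*33 - 83 = -1452/5 - 83 = -1867/5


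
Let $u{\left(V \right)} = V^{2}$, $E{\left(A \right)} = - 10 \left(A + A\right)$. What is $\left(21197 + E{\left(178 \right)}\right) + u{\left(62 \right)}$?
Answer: $21481$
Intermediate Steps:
$E{\left(A \right)} = - 20 A$ ($E{\left(A \right)} = - 10 \cdot 2 A = - 20 A$)
$\left(21197 + E{\left(178 \right)}\right) + u{\left(62 \right)} = \left(21197 - 3560\right) + 62^{2} = \left(21197 - 3560\right) + 3844 = 17637 + 3844 = 21481$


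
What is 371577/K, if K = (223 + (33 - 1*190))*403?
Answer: 123859/8866 ≈ 13.970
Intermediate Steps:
K = 26598 (K = (223 + (33 - 190))*403 = (223 - 157)*403 = 66*403 = 26598)
371577/K = 371577/26598 = 371577*(1/26598) = 123859/8866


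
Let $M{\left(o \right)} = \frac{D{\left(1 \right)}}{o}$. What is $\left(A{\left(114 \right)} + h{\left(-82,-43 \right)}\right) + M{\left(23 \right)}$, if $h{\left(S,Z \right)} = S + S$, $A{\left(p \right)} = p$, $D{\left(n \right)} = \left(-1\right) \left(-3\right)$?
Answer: $- \frac{1147}{23} \approx -49.87$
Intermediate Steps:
$D{\left(n \right)} = 3$
$M{\left(o \right)} = \frac{3}{o}$
$h{\left(S,Z \right)} = 2 S$
$\left(A{\left(114 \right)} + h{\left(-82,-43 \right)}\right) + M{\left(23 \right)} = \left(114 + 2 \left(-82\right)\right) + \frac{3}{23} = \left(114 - 164\right) + 3 \cdot \frac{1}{23} = -50 + \frac{3}{23} = - \frac{1147}{23}$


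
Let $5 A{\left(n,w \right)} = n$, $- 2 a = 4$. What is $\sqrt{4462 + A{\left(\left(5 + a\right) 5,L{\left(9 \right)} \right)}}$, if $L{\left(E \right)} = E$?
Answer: $\sqrt{4465} \approx 66.821$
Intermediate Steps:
$a = -2$ ($a = \left(- \frac{1}{2}\right) 4 = -2$)
$A{\left(n,w \right)} = \frac{n}{5}$
$\sqrt{4462 + A{\left(\left(5 + a\right) 5,L{\left(9 \right)} \right)}} = \sqrt{4462 + \frac{\left(5 - 2\right) 5}{5}} = \sqrt{4462 + \frac{3 \cdot 5}{5}} = \sqrt{4462 + \frac{1}{5} \cdot 15} = \sqrt{4462 + 3} = \sqrt{4465}$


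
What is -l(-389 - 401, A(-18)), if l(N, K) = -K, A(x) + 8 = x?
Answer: -26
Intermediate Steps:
A(x) = -8 + x
-l(-389 - 401, A(-18)) = -(-1)*(-8 - 18) = -(-1)*(-26) = -1*26 = -26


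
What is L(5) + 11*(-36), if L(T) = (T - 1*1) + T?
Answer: -387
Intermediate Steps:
L(T) = -1 + 2*T (L(T) = (T - 1) + T = (-1 + T) + T = -1 + 2*T)
L(5) + 11*(-36) = (-1 + 2*5) + 11*(-36) = (-1 + 10) - 396 = 9 - 396 = -387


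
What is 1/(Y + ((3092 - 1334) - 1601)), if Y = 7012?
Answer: 1/7169 ≈ 0.00013949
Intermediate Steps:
1/(Y + ((3092 - 1334) - 1601)) = 1/(7012 + ((3092 - 1334) - 1601)) = 1/(7012 + (1758 - 1601)) = 1/(7012 + 157) = 1/7169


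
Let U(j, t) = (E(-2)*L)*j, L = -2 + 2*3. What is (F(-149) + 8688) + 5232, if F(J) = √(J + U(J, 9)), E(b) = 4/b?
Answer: 13920 + √1043 ≈ 13952.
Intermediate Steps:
L = 4 (L = -2 + 6 = 4)
U(j, t) = -8*j (U(j, t) = ((4/(-2))*4)*j = ((4*(-½))*4)*j = (-2*4)*j = -8*j)
F(J) = √7*√(-J) (F(J) = √(J - 8*J) = √(-7*J) = √7*√(-J))
(F(-149) + 8688) + 5232 = (√7*√(-1*(-149)) + 8688) + 5232 = (√7*√149 + 8688) + 5232 = (√1043 + 8688) + 5232 = (8688 + √1043) + 5232 = 13920 + √1043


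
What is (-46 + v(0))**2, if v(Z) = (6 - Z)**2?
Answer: 100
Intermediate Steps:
(-46 + v(0))**2 = (-46 + (-6 + 0)**2)**2 = (-46 + (-6)**2)**2 = (-46 + 36)**2 = (-10)**2 = 100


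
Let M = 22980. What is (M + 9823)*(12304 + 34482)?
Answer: 1534721158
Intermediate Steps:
(M + 9823)*(12304 + 34482) = (22980 + 9823)*(12304 + 34482) = 32803*46786 = 1534721158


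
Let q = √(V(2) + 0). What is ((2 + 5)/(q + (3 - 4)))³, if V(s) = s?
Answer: 343/(-1 + √2)³ ≈ 4826.4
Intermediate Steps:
q = √2 (q = √(2 + 0) = √2 ≈ 1.4142)
((2 + 5)/(q + (3 - 4)))³ = ((2 + 5)/(√2 + (3 - 4)))³ = (7/(√2 - 1))³ = (7/(-1 + √2))³ = 343/(-1 + √2)³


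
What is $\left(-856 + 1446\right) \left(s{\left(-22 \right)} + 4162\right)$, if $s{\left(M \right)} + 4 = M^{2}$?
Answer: $2738780$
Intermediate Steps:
$s{\left(M \right)} = -4 + M^{2}$
$\left(-856 + 1446\right) \left(s{\left(-22 \right)} + 4162\right) = \left(-856 + 1446\right) \left(\left(-4 + \left(-22\right)^{2}\right) + 4162\right) = 590 \left(\left(-4 + 484\right) + 4162\right) = 590 \left(480 + 4162\right) = 590 \cdot 4642 = 2738780$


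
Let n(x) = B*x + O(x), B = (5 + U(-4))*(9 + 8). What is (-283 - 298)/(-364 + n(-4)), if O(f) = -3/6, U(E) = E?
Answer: 1162/865 ≈ 1.3434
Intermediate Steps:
O(f) = -½ (O(f) = -3*⅙ = -½)
B = 17 (B = (5 - 4)*(9 + 8) = 1*17 = 17)
n(x) = -½ + 17*x (n(x) = 17*x - ½ = -½ + 17*x)
(-283 - 298)/(-364 + n(-4)) = (-283 - 298)/(-364 + (-½ + 17*(-4))) = -581/(-364 + (-½ - 68)) = -581/(-364 - 137/2) = -581/(-865/2) = -581*(-2/865) = 1162/865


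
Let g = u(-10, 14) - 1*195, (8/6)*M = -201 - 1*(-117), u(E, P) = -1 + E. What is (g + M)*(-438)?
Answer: 117822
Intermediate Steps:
M = -63 (M = 3*(-201 - 1*(-117))/4 = 3*(-201 + 117)/4 = (¾)*(-84) = -63)
g = -206 (g = (-1 - 10) - 1*195 = -11 - 195 = -206)
(g + M)*(-438) = (-206 - 63)*(-438) = -269*(-438) = 117822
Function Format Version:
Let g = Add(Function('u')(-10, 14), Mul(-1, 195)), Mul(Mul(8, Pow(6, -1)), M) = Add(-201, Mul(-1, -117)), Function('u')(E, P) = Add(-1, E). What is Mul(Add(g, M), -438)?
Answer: 117822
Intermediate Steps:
M = -63 (M = Mul(Rational(3, 4), Add(-201, Mul(-1, -117))) = Mul(Rational(3, 4), Add(-201, 117)) = Mul(Rational(3, 4), -84) = -63)
g = -206 (g = Add(Add(-1, -10), Mul(-1, 195)) = Add(-11, -195) = -206)
Mul(Add(g, M), -438) = Mul(Add(-206, -63), -438) = Mul(-269, -438) = 117822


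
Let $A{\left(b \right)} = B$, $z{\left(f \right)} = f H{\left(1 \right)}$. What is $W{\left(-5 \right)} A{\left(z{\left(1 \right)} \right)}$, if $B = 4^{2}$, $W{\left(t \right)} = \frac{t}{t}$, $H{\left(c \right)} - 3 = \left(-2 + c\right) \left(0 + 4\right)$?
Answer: $16$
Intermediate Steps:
$H{\left(c \right)} = -5 + 4 c$ ($H{\left(c \right)} = 3 + \left(-2 + c\right) \left(0 + 4\right) = 3 + \left(-2 + c\right) 4 = 3 + \left(-8 + 4 c\right) = -5 + 4 c$)
$W{\left(t \right)} = 1$
$z{\left(f \right)} = - f$ ($z{\left(f \right)} = f \left(-5 + 4 \cdot 1\right) = f \left(-5 + 4\right) = f \left(-1\right) = - f$)
$B = 16$
$A{\left(b \right)} = 16$
$W{\left(-5 \right)} A{\left(z{\left(1 \right)} \right)} = 1 \cdot 16 = 16$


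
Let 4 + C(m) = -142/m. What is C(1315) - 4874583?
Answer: -6410082047/1315 ≈ -4.8746e+6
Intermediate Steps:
C(m) = -4 - 142/m
C(1315) - 4874583 = (-4 - 142/1315) - 4874583 = -5402/1315 - 4874583 = -6410082047/1315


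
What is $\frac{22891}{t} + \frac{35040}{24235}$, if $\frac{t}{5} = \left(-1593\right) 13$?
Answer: $\frac{614690683}{501882615} \approx 1.2248$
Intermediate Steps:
$t = -103545$ ($t = 5 \left(\left(-1593\right) 13\right) = 5 \left(-20709\right) = -103545$)
$\frac{22891}{t} + \frac{35040}{24235} = \frac{22891}{-103545} + \frac{35040}{24235} = 22891 \left(- \frac{1}{103545}\right) + 35040 \cdot \frac{1}{24235} = - \frac{22891}{103545} + \frac{7008}{4847} = \frac{614690683}{501882615}$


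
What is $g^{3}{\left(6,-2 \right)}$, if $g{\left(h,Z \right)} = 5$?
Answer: $125$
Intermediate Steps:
$g^{3}{\left(6,-2 \right)} = 5^{3} = 125$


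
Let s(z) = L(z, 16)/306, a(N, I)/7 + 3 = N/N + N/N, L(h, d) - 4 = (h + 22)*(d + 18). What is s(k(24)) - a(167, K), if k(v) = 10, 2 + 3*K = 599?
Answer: 539/51 ≈ 10.569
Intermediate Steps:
K = 199 (K = -2/3 + (1/3)*599 = -2/3 + 599/3 = 199)
L(h, d) = 4 + (18 + d)*(22 + h) (L(h, d) = 4 + (h + 22)*(d + 18) = 4 + (22 + h)*(18 + d) = 4 + (18 + d)*(22 + h))
a(N, I) = -7 (a(N, I) = -21 + 7*(N/N + N/N) = -21 + 7*(1 + 1) = -21 + 7*2 = -21 + 14 = -7)
s(z) = 376/153 + z/9 (s(z) = (400 + 18*z + 22*16 + 16*z)/306 = (400 + 18*z + 352 + 16*z)*(1/306) = (752 + 34*z)*(1/306) = 376/153 + z/9)
s(k(24)) - a(167, K) = (376/153 + (1/9)*10) - 1*(-7) = (376/153 + 10/9) + 7 = 182/51 + 7 = 539/51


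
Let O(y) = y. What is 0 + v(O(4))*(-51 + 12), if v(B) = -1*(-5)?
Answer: -195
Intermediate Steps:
v(B) = 5
0 + v(O(4))*(-51 + 12) = 0 + 5*(-51 + 12) = 0 + 5*(-39) = 0 - 195 = -195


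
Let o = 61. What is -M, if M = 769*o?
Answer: -46909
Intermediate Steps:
M = 46909 (M = 769*61 = 46909)
-M = -1*46909 = -46909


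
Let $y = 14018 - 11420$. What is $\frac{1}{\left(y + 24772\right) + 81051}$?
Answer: $\frac{1}{108421} \approx 9.2233 \cdot 10^{-6}$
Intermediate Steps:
$y = 2598$ ($y = 14018 - 11420 = 2598$)
$\frac{1}{\left(y + 24772\right) + 81051} = \frac{1}{\left(2598 + 24772\right) + 81051} = \frac{1}{27370 + 81051} = \frac{1}{108421}$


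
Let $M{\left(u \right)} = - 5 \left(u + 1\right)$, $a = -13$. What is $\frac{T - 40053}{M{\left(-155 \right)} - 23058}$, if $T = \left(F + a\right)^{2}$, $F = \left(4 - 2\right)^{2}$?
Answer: $\frac{9993}{5572} \approx 1.7934$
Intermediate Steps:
$M{\left(u \right)} = -5 - 5 u$ ($M{\left(u \right)} = - 5 \left(1 + u\right) = -5 - 5 u$)
$F = 4$ ($F = 2^{2} = 4$)
$T = 81$ ($T = \left(4 - 13\right)^{2} = \left(-9\right)^{2} = 81$)
$\frac{T - 40053}{M{\left(-155 \right)} - 23058} = \frac{81 - 40053}{\left(-5 - -775\right) - 23058} = - \frac{39972}{\left(-5 + 775\right) - 23058} = - \frac{39972}{770 - 23058} = - \frac{39972}{-22288} = \left(-39972\right) \left(- \frac{1}{22288}\right) = \frac{9993}{5572}$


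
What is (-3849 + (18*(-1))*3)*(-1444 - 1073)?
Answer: 9823851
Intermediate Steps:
(-3849 + (18*(-1))*3)*(-1444 - 1073) = (-3849 - 18*3)*(-2517) = (-3849 - 54)*(-2517) = -3903*(-2517) = 9823851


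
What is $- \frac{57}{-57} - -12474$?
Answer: $12475$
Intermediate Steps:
$- \frac{57}{-57} - -12474 = \left(-57\right) \left(- \frac{1}{57}\right) + 12474 = 1 + 12474 = 12475$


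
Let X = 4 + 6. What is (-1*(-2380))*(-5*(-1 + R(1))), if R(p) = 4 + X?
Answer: -154700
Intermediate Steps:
X = 10
R(p) = 14 (R(p) = 4 + 10 = 14)
(-1*(-2380))*(-5*(-1 + R(1))) = (-1*(-2380))*(-5*(-1 + 14)) = 2380*(-5*13) = 2380*(-65) = -154700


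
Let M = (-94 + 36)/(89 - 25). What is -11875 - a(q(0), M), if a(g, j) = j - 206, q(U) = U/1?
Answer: -373379/32 ≈ -11668.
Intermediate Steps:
M = -29/32 (M = -58/64 = -58*1/64 = -29/32 ≈ -0.90625)
q(U) = U (q(U) = U*1 = U)
a(g, j) = -206 + j
-11875 - a(q(0), M) = -11875 - (-206 - 29/32) = -11875 - 1*(-6621/32) = -11875 + 6621/32 = -373379/32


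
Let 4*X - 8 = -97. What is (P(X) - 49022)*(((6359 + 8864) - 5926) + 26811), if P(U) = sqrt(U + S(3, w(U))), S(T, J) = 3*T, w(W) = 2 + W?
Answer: -1770086376 + 18054*I*sqrt(53) ≈ -1.7701e+9 + 1.3144e+5*I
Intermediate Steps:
X = -89/4 (X = 2 + (1/4)*(-97) = 2 - 97/4 = -89/4 ≈ -22.250)
P(U) = sqrt(9 + U) (P(U) = sqrt(U + 3*3) = sqrt(U + 9) = sqrt(9 + U))
(P(X) - 49022)*(((6359 + 8864) - 5926) + 26811) = (sqrt(9 - 89/4) - 49022)*(((6359 + 8864) - 5926) + 26811) = (sqrt(-53/4) - 49022)*((15223 - 5926) + 26811) = (I*sqrt(53)/2 - 49022)*(9297 + 26811) = (-49022 + I*sqrt(53)/2)*36108 = -1770086376 + 18054*I*sqrt(53)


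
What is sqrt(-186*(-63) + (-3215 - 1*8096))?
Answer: sqrt(407) ≈ 20.174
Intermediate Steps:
sqrt(-186*(-63) + (-3215 - 1*8096)) = sqrt(11718 + (-3215 - 8096)) = sqrt(11718 - 11311) = sqrt(407)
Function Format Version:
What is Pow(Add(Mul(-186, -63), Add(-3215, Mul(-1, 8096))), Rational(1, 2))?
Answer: Pow(407, Rational(1, 2)) ≈ 20.174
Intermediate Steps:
Pow(Add(Mul(-186, -63), Add(-3215, Mul(-1, 8096))), Rational(1, 2)) = Pow(Add(11718, Add(-3215, -8096)), Rational(1, 2)) = Pow(Add(11718, -11311), Rational(1, 2)) = Pow(407, Rational(1, 2))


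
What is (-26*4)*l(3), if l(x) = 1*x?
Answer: -312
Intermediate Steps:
l(x) = x
(-26*4)*l(3) = -26*4*3 = -104*3 = -312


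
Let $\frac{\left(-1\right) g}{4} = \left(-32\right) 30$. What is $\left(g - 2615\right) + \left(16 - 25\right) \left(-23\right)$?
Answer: $1432$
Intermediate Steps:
$g = 3840$ ($g = - 4 \left(\left(-32\right) 30\right) = \left(-4\right) \left(-960\right) = 3840$)
$\left(g - 2615\right) + \left(16 - 25\right) \left(-23\right) = \left(3840 - 2615\right) + \left(16 - 25\right) \left(-23\right) = 1225 - -207 = 1225 + 207 = 1432$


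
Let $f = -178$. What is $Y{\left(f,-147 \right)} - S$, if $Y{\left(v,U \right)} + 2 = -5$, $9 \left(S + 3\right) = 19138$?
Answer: $- \frac{19174}{9} \approx -2130.4$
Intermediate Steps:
$S = \frac{19111}{9}$ ($S = -3 + \frac{1}{9} \cdot 19138 = -3 + \frac{19138}{9} = \frac{19111}{9} \approx 2123.4$)
$Y{\left(v,U \right)} = -7$ ($Y{\left(v,U \right)} = -2 - 5 = -7$)
$Y{\left(f,-147 \right)} - S = -7 - \frac{19111}{9} = - \frac{19174}{9}$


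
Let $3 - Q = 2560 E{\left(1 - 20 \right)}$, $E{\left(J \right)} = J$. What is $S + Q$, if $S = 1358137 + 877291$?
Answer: $2284071$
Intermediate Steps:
$S = 2235428$
$Q = 48643$ ($Q = 3 - 2560 \left(1 - 20\right) = 3 - 2560 \left(-19\right) = 3 - -48640 = 3 + 48640 = 48643$)
$S + Q = 2235428 + 48643 = 2284071$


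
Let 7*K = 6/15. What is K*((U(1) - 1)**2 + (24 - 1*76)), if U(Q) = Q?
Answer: -104/35 ≈ -2.9714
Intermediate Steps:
K = 2/35 (K = (6/15)/7 = (6*(1/15))/7 = (1/7)*(2/5) = 2/35 ≈ 0.057143)
K*((U(1) - 1)**2 + (24 - 1*76)) = 2*((1 - 1)**2 + (24 - 1*76))/35 = 2*(0**2 + (24 - 76))/35 = 2*(0 - 52)/35 = (2/35)*(-52) = -104/35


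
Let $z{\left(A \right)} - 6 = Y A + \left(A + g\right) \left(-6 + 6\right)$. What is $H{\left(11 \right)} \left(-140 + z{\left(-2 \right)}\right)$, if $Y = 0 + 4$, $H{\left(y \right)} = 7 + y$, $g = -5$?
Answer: $-2556$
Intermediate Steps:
$Y = 4$
$z{\left(A \right)} = 6 + 4 A$ ($z{\left(A \right)} = 6 + \left(4 A + \left(A - 5\right) \left(-6 + 6\right)\right) = 6 + \left(4 A + \left(-5 + A\right) 0\right) = 6 + \left(4 A + 0\right) = 6 + 4 A$)
$H{\left(11 \right)} \left(-140 + z{\left(-2 \right)}\right) = \left(7 + 11\right) \left(-140 + \left(6 + 4 \left(-2\right)\right)\right) = 18 \left(-140 + \left(6 - 8\right)\right) = 18 \left(-140 - 2\right) = 18 \left(-142\right) = -2556$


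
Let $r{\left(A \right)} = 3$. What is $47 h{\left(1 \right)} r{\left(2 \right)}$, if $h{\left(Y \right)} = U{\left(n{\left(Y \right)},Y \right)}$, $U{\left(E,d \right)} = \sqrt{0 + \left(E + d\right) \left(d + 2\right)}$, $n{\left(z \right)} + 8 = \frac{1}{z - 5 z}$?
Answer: $\frac{141 i \sqrt{87}}{2} \approx 657.58 i$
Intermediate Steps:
$n{\left(z \right)} = -8 - \frac{1}{4 z}$ ($n{\left(z \right)} = -8 + \frac{1}{z - 5 z} = -8 + \frac{1}{\left(-4\right) z} = -8 - \frac{1}{4 z}$)
$U{\left(E,d \right)} = \sqrt{\left(2 + d\right) \left(E + d\right)}$ ($U{\left(E,d \right)} = \sqrt{0 + \left(E + d\right) \left(2 + d\right)} = \sqrt{0 + \left(2 + d\right) \left(E + d\right)} = \sqrt{\left(2 + d\right) \left(E + d\right)}$)
$h{\left(Y \right)} = \sqrt{-16 + Y^{2} + 2 Y - \frac{1}{2 Y} + Y \left(-8 - \frac{1}{4 Y}\right)}$ ($h{\left(Y \right)} = \sqrt{Y^{2} + 2 \left(-8 - \frac{1}{4 Y}\right) + 2 Y + \left(-8 - \frac{1}{4 Y}\right) Y} = \sqrt{Y^{2} - \left(16 + \frac{1}{2 Y}\right) + 2 Y + Y \left(-8 - \frac{1}{4 Y}\right)} = \sqrt{-16 + Y^{2} + 2 Y - \frac{1}{2 Y} + Y \left(-8 - \frac{1}{4 Y}\right)}$)
$47 h{\left(1 \right)} r{\left(2 \right)} = 47 \frac{\sqrt{-65 - 24 - \frac{2}{1} + 4 \cdot 1^{2}}}{2} \cdot 3 = 47 \frac{\sqrt{-65 - 24 - 2 + 4 \cdot 1}}{2} \cdot 3 = 47 \frac{\sqrt{-65 - 24 - 2 + 4}}{2} \cdot 3 = 47 \frac{\sqrt{-87}}{2} \cdot 3 = 47 \frac{i \sqrt{87}}{2} \cdot 3 = \frac{47 i \sqrt{87}}{2} \cdot 3 = \frac{141 i \sqrt{87}}{2}$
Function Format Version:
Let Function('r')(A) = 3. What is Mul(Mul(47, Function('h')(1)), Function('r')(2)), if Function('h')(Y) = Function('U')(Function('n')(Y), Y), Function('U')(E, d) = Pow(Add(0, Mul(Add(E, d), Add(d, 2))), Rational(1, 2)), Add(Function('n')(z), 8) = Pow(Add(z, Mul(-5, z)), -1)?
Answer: Mul(Rational(141, 2), I, Pow(87, Rational(1, 2))) ≈ Mul(657.58, I)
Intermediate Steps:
Function('n')(z) = Add(-8, Mul(Rational(-1, 4), Pow(z, -1))) (Function('n')(z) = Add(-8, Pow(Add(z, Mul(-5, z)), -1)) = Add(-8, Pow(Mul(-4, z), -1)) = Add(-8, Mul(Rational(-1, 4), Pow(z, -1))))
Function('U')(E, d) = Pow(Mul(Add(2, d), Add(E, d)), Rational(1, 2)) (Function('U')(E, d) = Pow(Add(0, Mul(Add(E, d), Add(2, d))), Rational(1, 2)) = Pow(Add(0, Mul(Add(2, d), Add(E, d))), Rational(1, 2)) = Pow(Mul(Add(2, d), Add(E, d)), Rational(1, 2)))
Function('h')(Y) = Pow(Add(-16, Pow(Y, 2), Mul(2, Y), Mul(Rational(-1, 2), Pow(Y, -1)), Mul(Y, Add(-8, Mul(Rational(-1, 4), Pow(Y, -1))))), Rational(1, 2)) (Function('h')(Y) = Pow(Add(Pow(Y, 2), Mul(2, Add(-8, Mul(Rational(-1, 4), Pow(Y, -1)))), Mul(2, Y), Mul(Add(-8, Mul(Rational(-1, 4), Pow(Y, -1))), Y)), Rational(1, 2)) = Pow(Add(Pow(Y, 2), Add(-16, Mul(Rational(-1, 2), Pow(Y, -1))), Mul(2, Y), Mul(Y, Add(-8, Mul(Rational(-1, 4), Pow(Y, -1))))), Rational(1, 2)) = Pow(Add(-16, Pow(Y, 2), Mul(2, Y), Mul(Rational(-1, 2), Pow(Y, -1)), Mul(Y, Add(-8, Mul(Rational(-1, 4), Pow(Y, -1))))), Rational(1, 2)))
Mul(Mul(47, Function('h')(1)), Function('r')(2)) = Mul(Mul(47, Mul(Rational(1, 2), Pow(Add(-65, Mul(-24, 1), Mul(-2, Pow(1, -1)), Mul(4, Pow(1, 2))), Rational(1, 2)))), 3) = Mul(Mul(47, Mul(Rational(1, 2), Pow(Add(-65, -24, Mul(-2, 1), Mul(4, 1)), Rational(1, 2)))), 3) = Mul(Mul(47, Mul(Rational(1, 2), Pow(Add(-65, -24, -2, 4), Rational(1, 2)))), 3) = Mul(Mul(47, Mul(Rational(1, 2), Pow(-87, Rational(1, 2)))), 3) = Mul(Mul(47, Mul(Rational(1, 2), Mul(I, Pow(87, Rational(1, 2))))), 3) = Mul(Mul(47, Mul(Rational(1, 2), I, Pow(87, Rational(1, 2)))), 3) = Mul(Mul(Rational(47, 2), I, Pow(87, Rational(1, 2))), 3) = Mul(Rational(141, 2), I, Pow(87, Rational(1, 2)))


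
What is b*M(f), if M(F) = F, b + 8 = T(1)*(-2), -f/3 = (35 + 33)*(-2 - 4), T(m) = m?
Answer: -12240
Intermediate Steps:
f = 1224 (f = -3*(35 + 33)*(-2 - 4) = -204*(-6) = -3*(-408) = 1224)
b = -10 (b = -8 + 1*(-2) = -8 - 2 = -10)
b*M(f) = -10*1224 = -12240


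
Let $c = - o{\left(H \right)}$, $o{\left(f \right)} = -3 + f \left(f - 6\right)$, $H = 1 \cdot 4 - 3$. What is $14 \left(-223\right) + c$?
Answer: $-3114$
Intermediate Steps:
$H = 1$ ($H = 4 - 3 = 1$)
$o{\left(f \right)} = -3 + f \left(-6 + f\right)$ ($o{\left(f \right)} = -3 + f \left(f - 6\right) = -3 + f \left(-6 + f\right)$)
$c = 8$ ($c = - (-3 + 1^{2} - 6) = - (-3 + 1 - 6) = \left(-1\right) \left(-8\right) = 8$)
$14 \left(-223\right) + c = 14 \left(-223\right) + 8 = -3122 + 8 = -3114$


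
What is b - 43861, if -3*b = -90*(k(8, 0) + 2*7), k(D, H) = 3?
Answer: -43351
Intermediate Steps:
b = 510 (b = -(-30)*(3 + 2*7) = -(-30)*(3 + 14) = -(-30)*17 = -⅓*(-1530) = 510)
b - 43861 = 510 - 43861 = -43351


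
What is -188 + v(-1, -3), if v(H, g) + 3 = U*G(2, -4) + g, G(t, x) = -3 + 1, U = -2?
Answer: -190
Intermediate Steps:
G(t, x) = -2
v(H, g) = 1 + g (v(H, g) = -3 + (-2*(-2) + g) = -3 + (4 + g) = 1 + g)
-188 + v(-1, -3) = -188 + (1 - 3) = -188 - 2 = -190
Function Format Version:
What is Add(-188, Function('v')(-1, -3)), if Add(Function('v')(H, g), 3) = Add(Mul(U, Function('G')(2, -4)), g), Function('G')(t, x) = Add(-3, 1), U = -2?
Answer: -190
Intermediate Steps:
Function('G')(t, x) = -2
Function('v')(H, g) = Add(1, g) (Function('v')(H, g) = Add(-3, Add(Mul(-2, -2), g)) = Add(-3, Add(4, g)) = Add(1, g))
Add(-188, Function('v')(-1, -3)) = Add(-188, Add(1, -3)) = Add(-188, -2) = -190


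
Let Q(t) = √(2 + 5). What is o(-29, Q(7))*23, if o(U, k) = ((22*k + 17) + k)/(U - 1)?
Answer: -391/30 - 529*√7/30 ≈ -59.687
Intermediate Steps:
Q(t) = √7
o(U, k) = (17 + 23*k)/(-1 + U) (o(U, k) = ((17 + 22*k) + k)/(-1 + U) = (17 + 23*k)/(-1 + U))
o(-29, Q(7))*23 = ((17 + 23*√7)/(-1 - 29))*23 = ((17 + 23*√7)/(-30))*23 = -(17 + 23*√7)/30*23 = (-17/30 - 23*√7/30)*23 = -391/30 - 529*√7/30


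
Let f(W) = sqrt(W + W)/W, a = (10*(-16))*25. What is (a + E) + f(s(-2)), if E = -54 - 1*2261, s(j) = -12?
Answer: -6315 - I*sqrt(6)/6 ≈ -6315.0 - 0.40825*I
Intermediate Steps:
a = -4000 (a = -160*25 = -4000)
E = -2315 (E = -54 - 2261 = -2315)
f(W) = sqrt(2)/sqrt(W) (f(W) = sqrt(2*W)/W = (sqrt(2)*sqrt(W))/W = sqrt(2)/sqrt(W))
(a + E) + f(s(-2)) = (-4000 - 2315) + sqrt(2)/sqrt(-12) = -6315 + sqrt(2)*(-I*sqrt(3)/6) = -6315 - I*sqrt(6)/6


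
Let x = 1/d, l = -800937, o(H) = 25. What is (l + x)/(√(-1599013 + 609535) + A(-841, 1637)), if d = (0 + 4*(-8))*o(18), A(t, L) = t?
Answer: 538870414441/1357407200 + 1922248803*I*√109942/1357407200 ≈ 396.98 + 469.55*I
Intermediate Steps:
d = -800 (d = (0 + 4*(-8))*25 = (0 - 32)*25 = -32*25 = -800)
x = -1/800 (x = 1/(-800) = -1/800 ≈ -0.0012500)
(l + x)/(√(-1599013 + 609535) + A(-841, 1637)) = (-800937 - 1/800)/(√(-1599013 + 609535) - 841) = -640749601/(800*(√(-989478) - 841)) = -640749601/(800*(3*I*√109942 - 841)) = -640749601/(800*(-841 + 3*I*√109942))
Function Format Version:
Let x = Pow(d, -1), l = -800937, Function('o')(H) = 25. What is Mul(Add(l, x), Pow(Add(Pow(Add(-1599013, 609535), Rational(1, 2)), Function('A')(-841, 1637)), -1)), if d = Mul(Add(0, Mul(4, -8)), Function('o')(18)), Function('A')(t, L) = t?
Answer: Add(Rational(538870414441, 1357407200), Mul(Rational(1922248803, 1357407200), I, Pow(109942, Rational(1, 2)))) ≈ Add(396.98, Mul(469.55, I))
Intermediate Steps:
d = -800 (d = Mul(Add(0, Mul(4, -8)), 25) = Mul(Add(0, -32), 25) = Mul(-32, 25) = -800)
x = Rational(-1, 800) (x = Pow(-800, -1) = Rational(-1, 800) ≈ -0.0012500)
Mul(Add(l, x), Pow(Add(Pow(Add(-1599013, 609535), Rational(1, 2)), Function('A')(-841, 1637)), -1)) = Mul(Add(-800937, Rational(-1, 800)), Pow(Add(Pow(Add(-1599013, 609535), Rational(1, 2)), -841), -1)) = Mul(Rational(-640749601, 800), Pow(Add(Pow(-989478, Rational(1, 2)), -841), -1)) = Mul(Rational(-640749601, 800), Pow(Add(Mul(3, I, Pow(109942, Rational(1, 2))), -841), -1)) = Mul(Rational(-640749601, 800), Pow(Add(-841, Mul(3, I, Pow(109942, Rational(1, 2)))), -1))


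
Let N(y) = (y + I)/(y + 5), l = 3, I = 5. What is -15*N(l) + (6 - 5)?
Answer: -14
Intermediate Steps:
N(y) = 1 (N(y) = (y + 5)/(y + 5) = (5 + y)/(5 + y) = 1)
-15*N(l) + (6 - 5) = -15*1 + (6 - 5) = -15 + 1 = -14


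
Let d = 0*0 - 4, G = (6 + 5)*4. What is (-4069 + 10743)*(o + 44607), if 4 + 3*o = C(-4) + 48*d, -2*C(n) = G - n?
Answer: 891653074/3 ≈ 2.9722e+8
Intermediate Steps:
G = 44 (G = 11*4 = 44)
d = -4 (d = 0 - 4 = -4)
C(n) = -22 + n/2 (C(n) = -(44 - n)/2 = -22 + n/2)
o = -220/3 (o = -4/3 + ((-22 + (½)*(-4)) + 48*(-4))/3 = -4/3 + ((-22 - 2) - 192)/3 = -4/3 + (-24 - 192)/3 = -4/3 + (⅓)*(-216) = -4/3 - 72 = -220/3 ≈ -73.333)
(-4069 + 10743)*(o + 44607) = (-4069 + 10743)*(-220/3 + 44607) = 6674*(133601/3) = 891653074/3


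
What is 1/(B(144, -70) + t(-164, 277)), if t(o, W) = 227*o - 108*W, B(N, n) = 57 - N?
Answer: -1/67231 ≈ -1.4874e-5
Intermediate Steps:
t(o, W) = -108*W + 227*o
1/(B(144, -70) + t(-164, 277)) = 1/((57 - 1*144) + (-108*277 + 227*(-164))) = 1/((57 - 144) + (-29916 - 37228)) = 1/(-87 - 67144) = 1/(-67231) = -1/67231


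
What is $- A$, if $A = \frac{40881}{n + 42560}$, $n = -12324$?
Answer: $- \frac{40881}{30236} \approx -1.3521$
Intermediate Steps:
$A = \frac{40881}{30236}$ ($A = \frac{40881}{-12324 + 42560} = \frac{40881}{30236} \approx 1.3521$)
$- A = \left(-1\right) \frac{40881}{30236} = - \frac{40881}{30236}$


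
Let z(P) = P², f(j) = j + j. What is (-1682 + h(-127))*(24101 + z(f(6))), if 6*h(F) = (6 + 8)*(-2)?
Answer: -122679700/3 ≈ -4.0893e+7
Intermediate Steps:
f(j) = 2*j
h(F) = -14/3 (h(F) = ((6 + 8)*(-2))/6 = (14*(-2))/6 = (⅙)*(-28) = -14/3)
(-1682 + h(-127))*(24101 + z(f(6))) = (-1682 - 14/3)*(24101 + (2*6)²) = -5060*(24101 + 12²)/3 = -5060*(24101 + 144)/3 = -5060/3*24245 = -122679700/3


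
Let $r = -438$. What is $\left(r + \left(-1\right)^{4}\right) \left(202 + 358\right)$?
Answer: $-244720$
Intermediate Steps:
$\left(r + \left(-1\right)^{4}\right) \left(202 + 358\right) = \left(-438 + \left(-1\right)^{4}\right) \left(202 + 358\right) = \left(-438 + 1\right) 560 = \left(-437\right) 560 = -244720$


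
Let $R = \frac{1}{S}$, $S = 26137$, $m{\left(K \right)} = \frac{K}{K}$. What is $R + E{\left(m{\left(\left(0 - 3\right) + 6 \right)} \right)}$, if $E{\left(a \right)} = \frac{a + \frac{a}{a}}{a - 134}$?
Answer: $- \frac{52141}{3476221} \approx -0.014999$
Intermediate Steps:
$m{\left(K \right)} = 1$
$E{\left(a \right)} = \frac{1 + a}{-134 + a}$ ($E{\left(a \right)} = \frac{a + 1}{-134 + a} = \frac{1 + a}{-134 + a}$)
$R = \frac{1}{26137} \approx 3.826 \cdot 10^{-5}$
$R + E{\left(m{\left(\left(0 - 3\right) + 6 \right)} \right)} = \frac{1}{26137} + \frac{1 + 1}{-134 + 1} = \frac{1}{26137} + \frac{1}{-133} \cdot 2 = \frac{1}{26137} - \frac{2}{133} = - \frac{52141}{3476221}$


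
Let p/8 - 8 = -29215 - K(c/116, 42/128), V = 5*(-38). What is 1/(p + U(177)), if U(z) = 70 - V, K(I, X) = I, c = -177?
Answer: -29/6768130 ≈ -4.2848e-6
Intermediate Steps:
V = -190
p = -6775670/29 (p = 64 + 8*(-29215 - (-177)/116) = 64 + 8*(-29215 - 1*(-177/116)) = 64 + 8*(-29215 + 177/116) = 64 + 8*(-3388763/116) = 64 - 6777526/29 = -6775670/29 ≈ -2.3364e+5)
U(z) = 260 (U(z) = 70 - 1*(-190) = 70 + 190 = 260)
1/(p + U(177)) = 1/(-6775670/29 + 260) = 1/(-6768130/29) = -29/6768130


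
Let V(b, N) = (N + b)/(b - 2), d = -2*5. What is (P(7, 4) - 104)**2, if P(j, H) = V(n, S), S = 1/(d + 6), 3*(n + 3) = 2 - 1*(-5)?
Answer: 11002489/1024 ≈ 10745.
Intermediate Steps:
d = -10
n = -2/3 (n = -3 + (2 - 1*(-5))/3 = -3 + (2 + 5)/3 = -3 + (1/3)*7 = -3 + 7/3 = -2/3 ≈ -0.66667)
S = -1/4 (S = 1/(-10 + 6) = 1/(-4) = -1/4 ≈ -0.25000)
V(b, N) = (N + b)/(-2 + b)
P(j, H) = 11/32 (P(j, H) = (-1/4 - 2/3)/(-2 - 2/3) = -11/12/(-8/3) = -3/8*(-11/12) = 11/32)
(P(7, 4) - 104)**2 = (11/32 - 104)**2 = (-3317/32)**2 = 11002489/1024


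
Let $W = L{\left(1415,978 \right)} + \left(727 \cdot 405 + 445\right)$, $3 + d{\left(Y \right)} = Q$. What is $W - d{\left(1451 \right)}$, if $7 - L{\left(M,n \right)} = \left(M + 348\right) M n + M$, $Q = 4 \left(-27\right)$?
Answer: $-2439469227$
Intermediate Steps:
$Q = -108$
$d{\left(Y \right)} = -111$ ($d{\left(Y \right)} = -3 - 108 = -111$)
$L{\left(M,n \right)} = 7 - M - M n \left(348 + M\right)$ ($L{\left(M,n \right)} = 7 - \left(\left(M + 348\right) M n + M\right) = 7 - \left(\left(348 + M\right) M n + M\right) = 7 - \left(M \left(348 + M\right) n + M\right) = 7 - \left(M n \left(348 + M\right) + M\right) = 7 - \left(M + M n \left(348 + M\right)\right) = 7 - M - M n \left(348 + M\right)$)
$W = -2439469338$ ($W = \left(7 - 1415 - 978 \cdot 1415^{2} - 492420 \cdot 978\right) + \left(727 \cdot 405 + 445\right) = \left(7 - 1415 - 978 \cdot 2002225 - 481586760\right) + \left(294435 + 445\right) = \left(7 - 1415 - 1958176050 - 481586760\right) + 294880 = -2439764218 + 294880 = -2439469338$)
$W - d{\left(1451 \right)} = -2439469338 - -111 = -2439469338 + 111 = -2439469227$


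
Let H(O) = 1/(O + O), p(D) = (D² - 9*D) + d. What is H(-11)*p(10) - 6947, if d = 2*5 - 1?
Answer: -152853/22 ≈ -6947.9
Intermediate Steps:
d = 9 (d = 10 - 1 = 9)
p(D) = 9 + D² - 9*D (p(D) = (D² - 9*D) + 9 = 9 + D² - 9*D)
H(O) = 1/(2*O)
H(-11)*p(10) - 6947 = ((½)/(-11))*(9 + 10² - 9*10) - 6947 = ((½)*(-1/11))*(9 + 100 - 90) - 6947 = -1/22*19 - 6947 = -19/22 - 6947 = -152853/22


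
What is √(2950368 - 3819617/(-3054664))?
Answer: √6882453329110502354/1527332 ≈ 1717.7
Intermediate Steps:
√(2950368 - 3819617/(-3054664)) = √(2950368 - 3819617*(-1/3054664)) = √(2950368 + 3819617/3054664) = √(9012386735969/3054664) = √6882453329110502354/1527332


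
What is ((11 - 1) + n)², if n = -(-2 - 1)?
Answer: 169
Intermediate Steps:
n = 3 (n = -1*(-3) = 3)
((11 - 1) + n)² = ((11 - 1) + 3)² = (10 + 3)² = 13² = 169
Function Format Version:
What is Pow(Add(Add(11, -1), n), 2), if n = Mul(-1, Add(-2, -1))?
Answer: 169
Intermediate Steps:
n = 3 (n = Mul(-1, -3) = 3)
Pow(Add(Add(11, -1), n), 2) = Pow(Add(Add(11, -1), 3), 2) = Pow(Add(10, 3), 2) = Pow(13, 2) = 169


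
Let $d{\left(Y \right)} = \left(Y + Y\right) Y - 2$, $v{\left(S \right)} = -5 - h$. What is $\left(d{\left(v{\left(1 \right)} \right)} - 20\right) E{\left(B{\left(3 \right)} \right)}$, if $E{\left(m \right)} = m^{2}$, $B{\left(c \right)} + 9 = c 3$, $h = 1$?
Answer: $0$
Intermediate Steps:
$v{\left(S \right)} = -6$ ($v{\left(S \right)} = -5 - 1 = -6$)
$B{\left(c \right)} = -9 + 3 c$ ($B{\left(c \right)} = -9 + c 3 = -9 + 3 c$)
$d{\left(Y \right)} = -2 + 2 Y^{2}$ ($d{\left(Y \right)} = 2 Y Y - 2 = 2 Y^{2} - 2 = -2 + 2 Y^{2}$)
$\left(d{\left(v{\left(1 \right)} \right)} - 20\right) E{\left(B{\left(3 \right)} \right)} = \left(\left(-2 + 2 \left(-6\right)^{2}\right) - 20\right) \left(-9 + 3 \cdot 3\right)^{2} = \left(\left(-2 + 2 \cdot 36\right) - 20\right) \left(-9 + 9\right)^{2} = \left(\left(-2 + 72\right) - 20\right) 0^{2} = \left(70 - 20\right) 0 = 50 \cdot 0 = 0$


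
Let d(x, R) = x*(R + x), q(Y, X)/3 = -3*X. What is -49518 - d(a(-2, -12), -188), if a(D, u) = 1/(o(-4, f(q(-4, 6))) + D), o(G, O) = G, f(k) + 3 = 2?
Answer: -1783777/36 ≈ -49549.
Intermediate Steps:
q(Y, X) = -9*X (q(Y, X) = 3*(-3*X) = -9*X)
f(k) = -1 (f(k) = -3 + 2 = -1)
a(D, u) = 1/(-4 + D)
-49518 - d(a(-2, -12), -188) = -49518 - (-188 + 1/(-4 - 2))/(-4 - 2) = -49518 - (-188 + 1/(-6))/(-6) = -49518 - (-1)*(-188 - 1/6)/6 = -49518 - (-1)*(-1129)/(6*6) = -49518 - 1*1129/36 = -49518 - 1129/36 = -1783777/36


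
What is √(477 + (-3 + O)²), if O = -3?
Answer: 3*√57 ≈ 22.650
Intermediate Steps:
√(477 + (-3 + O)²) = √(477 + (-3 - 3)²) = √(477 + (-6)²) = √(477 + 36) = √513 = 3*√57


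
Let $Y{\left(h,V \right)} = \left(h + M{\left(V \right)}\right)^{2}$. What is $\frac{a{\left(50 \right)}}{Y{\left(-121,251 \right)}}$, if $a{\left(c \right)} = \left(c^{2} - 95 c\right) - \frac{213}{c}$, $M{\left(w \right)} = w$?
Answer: $- \frac{112713}{845000} \approx -0.13339$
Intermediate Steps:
$Y{\left(h,V \right)} = \left(V + h\right)^{2}$ ($Y{\left(h,V \right)} = \left(h + V\right)^{2} = \left(V + h\right)^{2}$)
$a{\left(c \right)} = c^{2} - \frac{213}{c} - 95 c$
$\frac{a{\left(50 \right)}}{Y{\left(-121,251 \right)}} = \frac{\frac{1}{50} \left(-213 + 50^{2} \left(-95 + 50\right)\right)}{\left(251 - 121\right)^{2}} = \frac{\frac{1}{50} \left(-213 + 2500 \left(-45\right)\right)}{130^{2}} = \frac{\frac{1}{50} \left(-213 - 112500\right)}{16900} = \frac{1}{50} \left(-112713\right) \frac{1}{16900} = \left(- \frac{112713}{50}\right) \frac{1}{16900} = - \frac{112713}{845000}$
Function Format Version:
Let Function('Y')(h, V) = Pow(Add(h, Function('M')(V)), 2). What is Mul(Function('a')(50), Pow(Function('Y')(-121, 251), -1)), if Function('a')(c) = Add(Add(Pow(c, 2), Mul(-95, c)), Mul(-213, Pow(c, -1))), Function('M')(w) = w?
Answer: Rational(-112713, 845000) ≈ -0.13339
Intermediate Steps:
Function('Y')(h, V) = Pow(Add(V, h), 2) (Function('Y')(h, V) = Pow(Add(h, V), 2) = Pow(Add(V, h), 2))
Function('a')(c) = Add(Pow(c, 2), Mul(-213, Pow(c, -1)), Mul(-95, c))
Mul(Function('a')(50), Pow(Function('Y')(-121, 251), -1)) = Mul(Mul(Pow(50, -1), Add(-213, Mul(Pow(50, 2), Add(-95, 50)))), Pow(Pow(Add(251, -121), 2), -1)) = Mul(Mul(Rational(1, 50), Add(-213, Mul(2500, -45))), Pow(Pow(130, 2), -1)) = Mul(Mul(Rational(1, 50), Add(-213, -112500)), Pow(16900, -1)) = Mul(Mul(Rational(1, 50), -112713), Rational(1, 16900)) = Mul(Rational(-112713, 50), Rational(1, 16900)) = Rational(-112713, 845000)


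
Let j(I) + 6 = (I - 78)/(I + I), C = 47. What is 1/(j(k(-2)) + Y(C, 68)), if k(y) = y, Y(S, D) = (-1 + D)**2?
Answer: 1/4503 ≈ 0.00022207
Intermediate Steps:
j(I) = -6 + (-78 + I)/(2*I) (j(I) = -6 + (I - 78)/(I + I) = -6 + (-78 + I)/((2*I)) = -6 + (-78 + I)*(1/(2*I)) = -6 + (-78 + I)/(2*I))
1/(j(k(-2)) + Y(C, 68)) = 1/((-11/2 - 39/(-2)) + (-1 + 68)**2) = 1/((-11/2 - 39*(-1/2)) + 67**2) = 1/((-11/2 + 39/2) + 4489) = 1/(14 + 4489) = 1/4503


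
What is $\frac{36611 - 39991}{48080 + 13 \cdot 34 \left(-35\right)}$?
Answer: $- \frac{338}{3261} \approx -0.10365$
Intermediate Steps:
$\frac{36611 - 39991}{48080 + 13 \cdot 34 \left(-35\right)} = \frac{36611 - 39991}{48080 + 442 \left(-35\right)} = - \frac{3380}{48080 - 15470} = - \frac{3380}{32610} = \left(-3380\right) \frac{1}{32610} = - \frac{338}{3261}$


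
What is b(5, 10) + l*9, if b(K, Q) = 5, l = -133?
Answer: -1192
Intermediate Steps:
b(5, 10) + l*9 = 5 - 133*9 = 5 - 1197 = -1192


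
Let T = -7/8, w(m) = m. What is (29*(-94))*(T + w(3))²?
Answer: -393907/32 ≈ -12310.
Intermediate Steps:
T = -7/8 (T = -7*⅛ = -7/8 ≈ -0.87500)
(29*(-94))*(T + w(3))² = (29*(-94))*(-7/8 + 3)² = -2726*(17/8)² = -2726*289/64 = -393907/32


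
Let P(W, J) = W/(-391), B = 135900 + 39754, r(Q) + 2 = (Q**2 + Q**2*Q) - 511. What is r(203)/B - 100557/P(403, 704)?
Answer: 6909714225267/70788562 ≈ 97611.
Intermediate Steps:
r(Q) = -513 + Q**2 + Q**3 (r(Q) = -2 + ((Q**2 + Q**2*Q) - 511) = -2 + ((Q**2 + Q**3) - 511) = -2 + (-511 + Q**2 + Q**3) = -513 + Q**2 + Q**3)
B = 175654
P(W, J) = -W/391 (P(W, J) = W*(-1/391) = -W/391)
r(203)/B - 100557/P(403, 704) = (-513 + 203**2 + 203**3)/175654 - 100557/((-1/391*403)) = (-513 + 41209 + 8365427)*(1/175654) - 100557/(-403/391) = 8406123*(1/175654) - 100557*(-391/403) = 8406123/175654 + 39317787/403 = 6909714225267/70788562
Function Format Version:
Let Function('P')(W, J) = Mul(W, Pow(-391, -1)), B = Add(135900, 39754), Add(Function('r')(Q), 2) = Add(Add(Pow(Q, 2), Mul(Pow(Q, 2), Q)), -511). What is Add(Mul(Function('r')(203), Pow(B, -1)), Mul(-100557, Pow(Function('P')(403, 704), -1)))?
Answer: Rational(6909714225267, 70788562) ≈ 97611.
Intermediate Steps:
Function('r')(Q) = Add(-513, Pow(Q, 2), Pow(Q, 3)) (Function('r')(Q) = Add(-2, Add(Add(Pow(Q, 2), Mul(Pow(Q, 2), Q)), -511)) = Add(-2, Add(Add(Pow(Q, 2), Pow(Q, 3)), -511)) = Add(-2, Add(-511, Pow(Q, 2), Pow(Q, 3))) = Add(-513, Pow(Q, 2), Pow(Q, 3)))
B = 175654
Function('P')(W, J) = Mul(Rational(-1, 391), W) (Function('P')(W, J) = Mul(W, Rational(-1, 391)) = Mul(Rational(-1, 391), W))
Add(Mul(Function('r')(203), Pow(B, -1)), Mul(-100557, Pow(Function('P')(403, 704), -1))) = Add(Mul(Add(-513, Pow(203, 2), Pow(203, 3)), Pow(175654, -1)), Mul(-100557, Pow(Mul(Rational(-1, 391), 403), -1))) = Add(Mul(Add(-513, 41209, 8365427), Rational(1, 175654)), Mul(-100557, Pow(Rational(-403, 391), -1))) = Add(Mul(8406123, Rational(1, 175654)), Mul(-100557, Rational(-391, 403))) = Add(Rational(8406123, 175654), Rational(39317787, 403)) = Rational(6909714225267, 70788562)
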